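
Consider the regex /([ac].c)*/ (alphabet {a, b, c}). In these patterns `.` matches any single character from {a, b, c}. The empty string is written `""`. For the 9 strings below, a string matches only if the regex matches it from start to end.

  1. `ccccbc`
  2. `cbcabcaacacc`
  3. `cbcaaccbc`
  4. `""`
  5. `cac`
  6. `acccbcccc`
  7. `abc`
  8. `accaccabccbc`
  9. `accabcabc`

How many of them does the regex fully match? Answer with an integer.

9

1. `ccccbc` → match
2. `cbcabcaacacc` → match
3. `cbcaaccbc` → match
4. `""` → match
5. `cac` → match
6. `acccbcccc` → match
7. `abc` → match
8. `accaccabccbc` → match
9. `accabcabc` → match
Total matched: 9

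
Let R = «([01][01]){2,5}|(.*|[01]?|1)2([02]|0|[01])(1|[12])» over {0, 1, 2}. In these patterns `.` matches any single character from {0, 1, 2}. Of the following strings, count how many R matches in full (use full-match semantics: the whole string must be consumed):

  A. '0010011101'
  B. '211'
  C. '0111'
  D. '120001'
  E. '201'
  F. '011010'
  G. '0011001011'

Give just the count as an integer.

A → match
B → match
C → match
D → no match
E → match
F → match
G → match
Total matched: 6

6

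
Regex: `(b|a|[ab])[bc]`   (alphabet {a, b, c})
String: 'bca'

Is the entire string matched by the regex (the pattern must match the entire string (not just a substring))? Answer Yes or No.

No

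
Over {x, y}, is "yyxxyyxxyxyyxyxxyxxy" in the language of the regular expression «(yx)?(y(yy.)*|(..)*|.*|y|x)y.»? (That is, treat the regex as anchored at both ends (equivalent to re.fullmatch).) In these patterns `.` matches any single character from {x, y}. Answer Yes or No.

No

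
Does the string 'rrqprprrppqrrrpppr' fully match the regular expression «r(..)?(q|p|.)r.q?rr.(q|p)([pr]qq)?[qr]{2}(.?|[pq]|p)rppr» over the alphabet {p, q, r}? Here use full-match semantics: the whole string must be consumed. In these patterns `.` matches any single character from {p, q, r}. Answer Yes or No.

No

Every match must end with 'rppr', but 'rrqprprrppqrrrpppr' does not.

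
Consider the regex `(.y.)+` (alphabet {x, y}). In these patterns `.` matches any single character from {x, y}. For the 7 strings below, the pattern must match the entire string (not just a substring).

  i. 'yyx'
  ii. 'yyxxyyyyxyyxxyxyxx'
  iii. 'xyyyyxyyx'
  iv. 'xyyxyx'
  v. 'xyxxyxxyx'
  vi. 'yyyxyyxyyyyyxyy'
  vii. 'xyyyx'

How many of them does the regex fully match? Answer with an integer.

5

i → match
ii → no match
iii → match
iv → match
v → match
vi → match
vii → no match
Total matched: 5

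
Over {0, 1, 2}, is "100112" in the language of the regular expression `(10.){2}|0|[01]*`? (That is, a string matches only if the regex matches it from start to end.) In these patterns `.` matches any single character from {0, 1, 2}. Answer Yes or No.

No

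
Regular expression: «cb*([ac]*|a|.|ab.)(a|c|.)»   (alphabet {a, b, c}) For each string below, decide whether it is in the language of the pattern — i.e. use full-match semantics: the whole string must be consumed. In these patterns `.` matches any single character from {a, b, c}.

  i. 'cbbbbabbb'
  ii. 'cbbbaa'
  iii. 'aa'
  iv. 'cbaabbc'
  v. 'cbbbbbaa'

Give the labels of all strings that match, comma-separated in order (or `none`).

i → match
ii → match
iii → no match — must start with 'c'
iv → no match
v → match

i, ii, v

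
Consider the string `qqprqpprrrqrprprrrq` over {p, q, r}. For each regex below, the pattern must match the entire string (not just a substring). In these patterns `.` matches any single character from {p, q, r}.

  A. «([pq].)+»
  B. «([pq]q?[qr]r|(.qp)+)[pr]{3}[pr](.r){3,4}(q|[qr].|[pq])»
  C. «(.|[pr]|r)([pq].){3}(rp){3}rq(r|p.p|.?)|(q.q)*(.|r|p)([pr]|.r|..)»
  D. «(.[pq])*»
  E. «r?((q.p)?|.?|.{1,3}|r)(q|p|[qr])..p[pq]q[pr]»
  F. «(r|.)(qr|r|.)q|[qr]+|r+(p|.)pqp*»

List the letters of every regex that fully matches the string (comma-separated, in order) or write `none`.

A → no match
B → match
C → no match
D → no match
E → no match
F → no match

B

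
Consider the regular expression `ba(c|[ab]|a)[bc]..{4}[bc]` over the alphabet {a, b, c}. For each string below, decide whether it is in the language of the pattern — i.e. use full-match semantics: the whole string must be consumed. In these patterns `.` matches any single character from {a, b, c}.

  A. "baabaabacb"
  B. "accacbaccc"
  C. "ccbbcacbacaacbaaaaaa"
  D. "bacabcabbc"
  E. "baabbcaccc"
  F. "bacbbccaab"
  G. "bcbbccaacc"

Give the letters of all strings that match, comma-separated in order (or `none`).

A → match
B → no match — must start with "ba"
C → no match — must start with "ba"
D → no match
E → match
F → match
G → no match — must start with "ba"

A, E, F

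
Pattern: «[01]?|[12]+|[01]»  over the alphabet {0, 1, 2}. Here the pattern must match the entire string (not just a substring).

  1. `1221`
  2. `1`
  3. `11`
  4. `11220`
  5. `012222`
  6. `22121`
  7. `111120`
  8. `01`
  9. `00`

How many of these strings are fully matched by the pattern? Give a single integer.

1 → match
2 → match
3 → match
4 → no match
5 → no match
6 → match
7 → no match
8 → no match
9 → no match
Total matched: 4

4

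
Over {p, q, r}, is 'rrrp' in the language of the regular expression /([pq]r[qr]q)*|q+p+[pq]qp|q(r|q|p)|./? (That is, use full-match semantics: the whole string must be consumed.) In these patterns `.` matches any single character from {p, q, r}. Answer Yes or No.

No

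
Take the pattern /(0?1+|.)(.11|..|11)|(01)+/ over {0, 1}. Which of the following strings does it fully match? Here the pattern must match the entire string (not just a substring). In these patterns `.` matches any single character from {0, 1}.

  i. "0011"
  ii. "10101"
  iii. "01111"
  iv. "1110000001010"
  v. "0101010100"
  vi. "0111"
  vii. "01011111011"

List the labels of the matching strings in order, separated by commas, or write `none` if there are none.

i → match
ii → no match
iii → match
iv → no match
v → no match
vi → match
vii → no match

i, iii, vi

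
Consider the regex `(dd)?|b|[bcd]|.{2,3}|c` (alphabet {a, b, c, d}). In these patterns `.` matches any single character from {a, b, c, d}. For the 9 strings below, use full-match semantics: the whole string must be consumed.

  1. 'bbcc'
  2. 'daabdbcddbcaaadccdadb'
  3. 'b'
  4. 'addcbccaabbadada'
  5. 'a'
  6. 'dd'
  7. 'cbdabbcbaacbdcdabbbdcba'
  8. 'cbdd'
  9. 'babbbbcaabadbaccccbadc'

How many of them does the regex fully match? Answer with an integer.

1 → no match
2 → no match
3 → match
4 → no match
5 → no match
6 → match
7 → no match
8 → no match
9 → no match
Total matched: 2

2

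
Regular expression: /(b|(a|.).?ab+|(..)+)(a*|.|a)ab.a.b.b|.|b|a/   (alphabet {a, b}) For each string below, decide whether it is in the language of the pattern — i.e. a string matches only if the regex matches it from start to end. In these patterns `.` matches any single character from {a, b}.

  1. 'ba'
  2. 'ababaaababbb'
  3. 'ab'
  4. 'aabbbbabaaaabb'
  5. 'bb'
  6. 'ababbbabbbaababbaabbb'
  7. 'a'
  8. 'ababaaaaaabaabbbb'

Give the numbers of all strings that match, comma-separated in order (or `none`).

1. 'ba' → no match
2. 'ababaaababbb' → no match
3. 'ab' → no match
4 → no match
5. 'bb' → no match
6 → match
7. 'a' → match
8 → match

6, 7, 8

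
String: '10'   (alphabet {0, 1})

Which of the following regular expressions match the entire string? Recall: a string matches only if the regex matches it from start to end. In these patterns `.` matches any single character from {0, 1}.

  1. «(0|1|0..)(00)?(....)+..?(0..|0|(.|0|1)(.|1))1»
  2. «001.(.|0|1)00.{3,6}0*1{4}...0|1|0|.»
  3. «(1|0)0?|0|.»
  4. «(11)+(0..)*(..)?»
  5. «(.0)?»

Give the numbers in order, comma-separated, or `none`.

3, 5

1 → no match — must end with '1'
2 → no match
3 → match
4 → no match — must start with '11'
5 → match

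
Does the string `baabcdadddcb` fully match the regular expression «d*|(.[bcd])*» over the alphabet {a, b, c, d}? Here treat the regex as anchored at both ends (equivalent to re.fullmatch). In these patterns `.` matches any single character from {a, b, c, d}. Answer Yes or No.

No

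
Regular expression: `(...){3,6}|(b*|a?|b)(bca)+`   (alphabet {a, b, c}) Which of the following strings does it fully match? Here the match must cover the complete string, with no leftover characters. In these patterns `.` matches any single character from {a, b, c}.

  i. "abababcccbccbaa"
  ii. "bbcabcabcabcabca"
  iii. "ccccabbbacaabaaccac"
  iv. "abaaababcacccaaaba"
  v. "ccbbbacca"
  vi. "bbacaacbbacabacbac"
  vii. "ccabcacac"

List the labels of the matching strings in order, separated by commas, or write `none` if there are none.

i, ii, iv, v, vi, vii

i → match
ii → match
iii → no match
iv → match
v → match
vi → match
vii → match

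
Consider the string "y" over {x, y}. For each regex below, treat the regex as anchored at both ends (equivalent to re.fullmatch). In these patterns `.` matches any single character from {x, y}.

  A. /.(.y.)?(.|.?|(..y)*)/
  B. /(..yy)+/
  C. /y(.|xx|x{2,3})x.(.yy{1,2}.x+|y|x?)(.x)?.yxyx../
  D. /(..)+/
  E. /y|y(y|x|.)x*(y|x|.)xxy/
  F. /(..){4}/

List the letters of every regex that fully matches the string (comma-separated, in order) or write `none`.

A → match
B → no match — must end with "yy"
C → no match
D → no match
E → match
F → no match

A, E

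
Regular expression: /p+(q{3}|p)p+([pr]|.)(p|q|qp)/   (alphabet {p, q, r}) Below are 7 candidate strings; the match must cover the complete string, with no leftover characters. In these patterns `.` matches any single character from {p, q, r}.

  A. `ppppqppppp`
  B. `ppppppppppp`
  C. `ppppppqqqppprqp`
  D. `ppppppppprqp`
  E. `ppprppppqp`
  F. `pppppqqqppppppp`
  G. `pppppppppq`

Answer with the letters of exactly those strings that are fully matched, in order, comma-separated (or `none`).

B, C, D, F, G

A → no match
B → match
C → match
D → match
E → no match
F → match
G → match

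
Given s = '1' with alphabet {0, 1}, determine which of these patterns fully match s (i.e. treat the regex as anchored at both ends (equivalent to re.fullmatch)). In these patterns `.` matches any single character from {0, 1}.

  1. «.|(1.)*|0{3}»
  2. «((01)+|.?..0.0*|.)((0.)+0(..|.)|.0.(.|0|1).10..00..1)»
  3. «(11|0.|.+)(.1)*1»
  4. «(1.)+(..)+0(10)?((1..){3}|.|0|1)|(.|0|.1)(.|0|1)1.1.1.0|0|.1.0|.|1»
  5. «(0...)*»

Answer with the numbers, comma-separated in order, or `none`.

1 → match
2 → no match
3 → no match
4 → match
5 → no match

1, 4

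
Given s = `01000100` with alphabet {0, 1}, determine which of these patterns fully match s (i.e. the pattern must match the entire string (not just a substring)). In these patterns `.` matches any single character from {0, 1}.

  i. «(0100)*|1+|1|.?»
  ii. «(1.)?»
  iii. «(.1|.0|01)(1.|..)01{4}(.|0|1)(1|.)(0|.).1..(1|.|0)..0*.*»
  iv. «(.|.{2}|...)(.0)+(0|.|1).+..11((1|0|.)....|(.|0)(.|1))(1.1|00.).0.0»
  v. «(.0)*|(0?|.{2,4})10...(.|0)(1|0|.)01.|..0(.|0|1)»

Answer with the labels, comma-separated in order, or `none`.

i

i → match
ii → no match
iii → no match
iv → no match
v → no match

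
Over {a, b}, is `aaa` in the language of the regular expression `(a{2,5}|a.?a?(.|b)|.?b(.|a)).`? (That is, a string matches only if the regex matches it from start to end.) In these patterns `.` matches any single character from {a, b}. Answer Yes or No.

Yes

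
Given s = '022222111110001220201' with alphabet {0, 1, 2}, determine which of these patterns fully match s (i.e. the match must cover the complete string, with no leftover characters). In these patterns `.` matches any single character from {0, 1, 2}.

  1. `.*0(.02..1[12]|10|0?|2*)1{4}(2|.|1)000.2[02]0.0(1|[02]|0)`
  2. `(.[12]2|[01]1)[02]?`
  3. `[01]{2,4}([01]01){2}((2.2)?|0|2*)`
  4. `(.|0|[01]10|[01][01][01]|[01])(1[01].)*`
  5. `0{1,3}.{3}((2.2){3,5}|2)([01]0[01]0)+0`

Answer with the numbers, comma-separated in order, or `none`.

1

1 → match
2 → no match
3 → no match
4 → no match
5 → no match — must end with '00'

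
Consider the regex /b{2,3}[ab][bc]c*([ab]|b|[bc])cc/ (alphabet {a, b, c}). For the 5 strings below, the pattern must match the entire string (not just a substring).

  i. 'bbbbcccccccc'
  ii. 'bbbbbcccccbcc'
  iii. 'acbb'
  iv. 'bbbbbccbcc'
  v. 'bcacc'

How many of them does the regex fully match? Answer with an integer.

i → match
ii → match
iii → no match — must start with 'b'
iv → match
v → no match
Total matched: 3

3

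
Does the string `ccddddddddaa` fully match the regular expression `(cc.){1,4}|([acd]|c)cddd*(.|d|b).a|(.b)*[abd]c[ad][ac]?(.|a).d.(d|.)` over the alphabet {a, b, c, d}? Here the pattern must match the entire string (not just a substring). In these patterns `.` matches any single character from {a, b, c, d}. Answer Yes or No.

Yes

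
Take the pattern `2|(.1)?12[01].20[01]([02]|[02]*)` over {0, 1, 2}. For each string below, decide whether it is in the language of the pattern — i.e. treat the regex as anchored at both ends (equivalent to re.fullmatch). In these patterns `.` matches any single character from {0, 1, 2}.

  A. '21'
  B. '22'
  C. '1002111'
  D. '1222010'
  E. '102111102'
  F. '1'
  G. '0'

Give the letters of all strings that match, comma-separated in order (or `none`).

none

A → no match
B → no match
C → no match
D → no match
E → no match
F → no match
G → no match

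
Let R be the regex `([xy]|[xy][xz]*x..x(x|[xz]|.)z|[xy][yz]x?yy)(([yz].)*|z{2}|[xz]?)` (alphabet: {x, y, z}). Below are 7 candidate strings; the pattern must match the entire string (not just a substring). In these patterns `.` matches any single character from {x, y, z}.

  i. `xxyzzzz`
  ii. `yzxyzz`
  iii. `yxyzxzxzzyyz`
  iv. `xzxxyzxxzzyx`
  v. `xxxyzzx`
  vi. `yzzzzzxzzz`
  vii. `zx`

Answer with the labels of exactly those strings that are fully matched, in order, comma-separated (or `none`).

i → no match
ii → no match
iii → no match
iv → no match
v → no match
vi → no match
vii → no match

none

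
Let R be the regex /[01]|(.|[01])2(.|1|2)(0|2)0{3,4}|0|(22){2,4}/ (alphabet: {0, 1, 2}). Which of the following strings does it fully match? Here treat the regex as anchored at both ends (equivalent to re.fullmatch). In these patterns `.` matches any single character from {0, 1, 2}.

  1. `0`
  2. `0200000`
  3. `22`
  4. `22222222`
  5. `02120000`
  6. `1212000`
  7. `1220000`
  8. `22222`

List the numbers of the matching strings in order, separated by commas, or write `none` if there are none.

1. `0` → match
2. `0200000` → match
3. `22` → no match
4. `22222222` → match
5. `02120000` → match
6. `1212000` → match
7. `1220000` → match
8. `22222` → no match

1, 2, 4, 5, 6, 7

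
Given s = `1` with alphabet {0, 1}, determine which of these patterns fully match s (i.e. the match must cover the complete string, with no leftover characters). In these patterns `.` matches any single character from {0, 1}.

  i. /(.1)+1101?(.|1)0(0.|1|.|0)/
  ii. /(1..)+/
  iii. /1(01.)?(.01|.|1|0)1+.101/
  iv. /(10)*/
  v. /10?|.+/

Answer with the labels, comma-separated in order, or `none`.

i → no match
ii → no match
iii → no match — must end with `101`
iv → no match
v → match

v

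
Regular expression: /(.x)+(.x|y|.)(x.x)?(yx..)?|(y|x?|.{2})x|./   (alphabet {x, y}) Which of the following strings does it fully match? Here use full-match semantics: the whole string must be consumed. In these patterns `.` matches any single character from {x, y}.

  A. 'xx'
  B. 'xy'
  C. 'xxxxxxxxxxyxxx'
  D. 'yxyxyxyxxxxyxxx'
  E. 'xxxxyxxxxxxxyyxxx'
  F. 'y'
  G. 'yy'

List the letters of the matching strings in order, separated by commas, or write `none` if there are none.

A, C, D, E, F

A. 'xx' → match
B. 'xy' → no match
C → match
D → match
E → match
F. 'y' → match
G. 'yy' → no match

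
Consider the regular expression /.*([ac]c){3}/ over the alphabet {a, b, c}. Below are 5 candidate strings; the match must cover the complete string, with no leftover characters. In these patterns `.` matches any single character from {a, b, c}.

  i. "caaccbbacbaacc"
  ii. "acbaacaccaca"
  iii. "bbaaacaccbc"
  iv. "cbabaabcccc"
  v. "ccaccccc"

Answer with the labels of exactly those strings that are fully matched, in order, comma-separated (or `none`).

v

i → no match
ii → no match — must end with "c"
iii → no match
iv → no match
v → match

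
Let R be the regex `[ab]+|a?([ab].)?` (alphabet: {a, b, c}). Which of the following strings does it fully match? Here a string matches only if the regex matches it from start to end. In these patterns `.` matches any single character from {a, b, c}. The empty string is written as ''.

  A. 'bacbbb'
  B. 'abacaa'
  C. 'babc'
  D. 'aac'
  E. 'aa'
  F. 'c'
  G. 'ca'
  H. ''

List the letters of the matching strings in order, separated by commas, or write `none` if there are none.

D, E, H

A → no match
B → no match
C → no match
D → match
E → match
F → no match
G → no match
H → match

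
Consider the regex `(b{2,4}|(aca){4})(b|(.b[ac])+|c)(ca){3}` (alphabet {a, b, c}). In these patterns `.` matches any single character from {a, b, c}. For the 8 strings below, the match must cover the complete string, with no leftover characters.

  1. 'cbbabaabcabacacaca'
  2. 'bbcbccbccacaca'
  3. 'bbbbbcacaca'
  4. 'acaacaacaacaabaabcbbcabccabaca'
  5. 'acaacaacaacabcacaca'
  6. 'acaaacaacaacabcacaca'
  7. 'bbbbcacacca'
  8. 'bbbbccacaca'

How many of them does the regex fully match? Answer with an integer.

4

1 → no match
2 → match
3 → match
4 → no match
5 → match
6 → no match
7 → no match
8 → match
Total matched: 4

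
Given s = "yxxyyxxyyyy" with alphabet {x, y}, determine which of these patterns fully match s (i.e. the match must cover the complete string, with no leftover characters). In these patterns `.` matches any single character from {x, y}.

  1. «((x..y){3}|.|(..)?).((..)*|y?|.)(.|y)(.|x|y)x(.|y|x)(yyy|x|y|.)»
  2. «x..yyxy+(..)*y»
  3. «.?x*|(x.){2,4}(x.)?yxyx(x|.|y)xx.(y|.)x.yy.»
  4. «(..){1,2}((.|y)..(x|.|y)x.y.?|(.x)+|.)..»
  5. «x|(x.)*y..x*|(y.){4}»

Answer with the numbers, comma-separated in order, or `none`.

1 → match
2 → no match — must start with "x"
3 → no match
4 → match
5 → no match

1, 4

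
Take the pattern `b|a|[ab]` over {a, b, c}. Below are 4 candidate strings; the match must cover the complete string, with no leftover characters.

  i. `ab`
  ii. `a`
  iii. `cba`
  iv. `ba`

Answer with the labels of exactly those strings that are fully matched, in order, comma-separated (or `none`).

ii

i → no match
ii → match
iii → no match
iv → no match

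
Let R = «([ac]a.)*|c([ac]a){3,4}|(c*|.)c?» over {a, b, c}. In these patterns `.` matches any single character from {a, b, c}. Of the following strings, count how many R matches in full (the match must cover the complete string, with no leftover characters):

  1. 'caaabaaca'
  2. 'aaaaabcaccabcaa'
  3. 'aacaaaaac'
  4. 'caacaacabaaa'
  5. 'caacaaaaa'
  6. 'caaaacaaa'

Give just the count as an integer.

5

1 → no match
2 → match
3 → match
4 → match
5 → match
6 → match
Total matched: 5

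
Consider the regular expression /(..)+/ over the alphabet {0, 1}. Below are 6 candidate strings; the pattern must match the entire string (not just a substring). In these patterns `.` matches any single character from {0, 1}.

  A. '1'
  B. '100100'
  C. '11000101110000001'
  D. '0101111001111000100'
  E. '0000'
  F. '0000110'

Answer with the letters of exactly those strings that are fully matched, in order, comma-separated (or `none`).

B, E

A → no match
B → match
C → no match
D → no match
E → match
F → no match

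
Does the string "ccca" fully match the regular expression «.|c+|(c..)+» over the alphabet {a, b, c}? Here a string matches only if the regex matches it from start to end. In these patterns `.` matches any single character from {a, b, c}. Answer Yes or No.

No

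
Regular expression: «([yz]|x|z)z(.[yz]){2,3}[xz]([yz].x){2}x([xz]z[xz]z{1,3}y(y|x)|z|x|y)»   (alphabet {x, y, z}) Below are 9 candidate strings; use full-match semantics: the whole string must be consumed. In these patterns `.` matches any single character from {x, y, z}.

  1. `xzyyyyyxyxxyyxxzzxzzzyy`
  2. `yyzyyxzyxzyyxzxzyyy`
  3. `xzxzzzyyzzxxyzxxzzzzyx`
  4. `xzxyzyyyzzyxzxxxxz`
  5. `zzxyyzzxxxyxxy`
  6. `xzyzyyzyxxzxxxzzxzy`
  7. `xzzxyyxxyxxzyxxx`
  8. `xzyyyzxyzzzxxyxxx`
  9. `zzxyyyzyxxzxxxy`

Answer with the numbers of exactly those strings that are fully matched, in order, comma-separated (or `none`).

3, 9

1 → no match
2 → no match
3 → match
4 → no match
5 → no match
6 → no match
7 → no match
8 → no match
9 → match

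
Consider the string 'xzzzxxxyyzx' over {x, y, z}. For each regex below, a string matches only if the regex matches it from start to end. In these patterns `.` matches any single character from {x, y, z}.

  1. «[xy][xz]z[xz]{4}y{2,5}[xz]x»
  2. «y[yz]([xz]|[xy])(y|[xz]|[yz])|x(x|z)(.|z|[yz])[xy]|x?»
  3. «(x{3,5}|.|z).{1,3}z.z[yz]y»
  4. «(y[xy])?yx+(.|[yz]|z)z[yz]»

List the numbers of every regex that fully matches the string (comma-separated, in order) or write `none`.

1 → match
2 → no match
3 → no match — must end with 'y'
4 → no match

1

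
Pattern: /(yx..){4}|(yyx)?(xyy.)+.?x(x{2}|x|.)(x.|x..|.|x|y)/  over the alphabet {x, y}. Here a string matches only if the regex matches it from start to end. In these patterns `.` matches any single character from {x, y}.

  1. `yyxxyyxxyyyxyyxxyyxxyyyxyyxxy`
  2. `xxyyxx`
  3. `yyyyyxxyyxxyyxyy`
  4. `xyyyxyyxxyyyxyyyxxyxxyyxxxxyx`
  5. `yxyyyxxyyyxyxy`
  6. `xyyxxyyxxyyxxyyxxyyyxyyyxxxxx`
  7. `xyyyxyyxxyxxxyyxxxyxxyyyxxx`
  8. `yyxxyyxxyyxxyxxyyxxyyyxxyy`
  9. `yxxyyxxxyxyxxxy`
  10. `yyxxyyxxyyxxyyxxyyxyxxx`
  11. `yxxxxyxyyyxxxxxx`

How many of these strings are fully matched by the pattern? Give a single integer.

1 → no match
2 → no match
3 → no match
4 → no match
5 → no match
6 → match
7 → no match
8 → no match
9 → no match
10 → match
11 → no match
Total matched: 2

2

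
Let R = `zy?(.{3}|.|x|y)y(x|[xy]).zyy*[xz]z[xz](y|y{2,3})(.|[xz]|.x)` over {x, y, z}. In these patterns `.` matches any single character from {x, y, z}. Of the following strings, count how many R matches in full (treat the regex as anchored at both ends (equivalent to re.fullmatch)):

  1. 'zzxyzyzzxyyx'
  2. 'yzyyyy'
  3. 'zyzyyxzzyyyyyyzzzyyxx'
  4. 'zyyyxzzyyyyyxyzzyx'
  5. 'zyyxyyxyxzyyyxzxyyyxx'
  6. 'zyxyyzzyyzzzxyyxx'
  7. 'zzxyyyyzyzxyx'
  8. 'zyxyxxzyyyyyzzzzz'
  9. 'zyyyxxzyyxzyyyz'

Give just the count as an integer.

1 → no match
2 → no match — must start with 'z'
3 → match
4 → no match
5 → no match
6 → no match
7 → no match
8 → no match
9 → no match
Total matched: 1

1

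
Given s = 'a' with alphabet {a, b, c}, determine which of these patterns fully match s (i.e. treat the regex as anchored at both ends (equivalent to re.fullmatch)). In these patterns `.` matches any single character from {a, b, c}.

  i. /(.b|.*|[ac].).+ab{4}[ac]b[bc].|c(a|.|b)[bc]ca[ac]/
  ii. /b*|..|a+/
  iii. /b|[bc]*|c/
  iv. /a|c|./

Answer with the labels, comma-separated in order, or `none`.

ii, iv

i → no match
ii → match
iii → no match
iv → match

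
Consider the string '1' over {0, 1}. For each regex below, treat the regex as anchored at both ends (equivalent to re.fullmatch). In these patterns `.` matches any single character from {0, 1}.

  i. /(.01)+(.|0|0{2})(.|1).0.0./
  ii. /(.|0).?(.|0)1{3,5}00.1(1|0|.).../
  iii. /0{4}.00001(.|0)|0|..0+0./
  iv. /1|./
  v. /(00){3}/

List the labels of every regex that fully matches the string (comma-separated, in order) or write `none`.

iv

i → no match
ii → no match
iii → no match
iv → match
v → no match — must start with '00'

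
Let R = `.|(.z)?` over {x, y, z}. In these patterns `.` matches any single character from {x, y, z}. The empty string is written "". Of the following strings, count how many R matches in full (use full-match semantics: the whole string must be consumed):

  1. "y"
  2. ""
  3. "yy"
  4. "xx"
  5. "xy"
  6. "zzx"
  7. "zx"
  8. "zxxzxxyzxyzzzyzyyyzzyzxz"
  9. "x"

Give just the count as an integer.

3

1 → match
2 → match
3 → no match
4 → no match
5 → no match
6 → no match
7 → no match
8 → no match
9 → match
Total matched: 3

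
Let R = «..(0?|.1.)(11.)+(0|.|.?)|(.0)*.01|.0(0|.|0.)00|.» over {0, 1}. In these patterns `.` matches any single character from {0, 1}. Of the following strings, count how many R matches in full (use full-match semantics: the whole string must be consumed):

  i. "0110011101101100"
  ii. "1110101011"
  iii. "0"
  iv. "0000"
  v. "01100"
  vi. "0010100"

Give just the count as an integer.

i → no match
ii → no match
iii → match
iv → no match
v → no match
vi → no match
Total matched: 1

1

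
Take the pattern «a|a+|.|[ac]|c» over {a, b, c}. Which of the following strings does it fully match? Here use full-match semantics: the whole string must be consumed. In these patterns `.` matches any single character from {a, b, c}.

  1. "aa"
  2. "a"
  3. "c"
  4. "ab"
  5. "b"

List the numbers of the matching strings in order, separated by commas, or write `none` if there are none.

1 → match
2 → match
3 → match
4 → no match
5 → match

1, 2, 3, 5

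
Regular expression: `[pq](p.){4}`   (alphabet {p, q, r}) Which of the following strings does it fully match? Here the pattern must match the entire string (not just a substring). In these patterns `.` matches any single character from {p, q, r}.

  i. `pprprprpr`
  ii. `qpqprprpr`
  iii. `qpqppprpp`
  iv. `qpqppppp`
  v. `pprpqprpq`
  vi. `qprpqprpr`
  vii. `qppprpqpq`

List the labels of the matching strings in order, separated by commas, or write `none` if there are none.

i → match
ii → match
iii → match
iv → no match
v → match
vi → match
vii → match

i, ii, iii, v, vi, vii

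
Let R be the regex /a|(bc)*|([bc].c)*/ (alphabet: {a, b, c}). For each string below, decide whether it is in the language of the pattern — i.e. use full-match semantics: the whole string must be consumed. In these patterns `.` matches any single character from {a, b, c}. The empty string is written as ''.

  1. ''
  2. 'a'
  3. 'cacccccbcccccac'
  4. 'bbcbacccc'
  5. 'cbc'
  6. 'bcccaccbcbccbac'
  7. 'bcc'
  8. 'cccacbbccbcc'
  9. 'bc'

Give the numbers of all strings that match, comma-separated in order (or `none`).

1, 2, 3, 4, 5, 6, 7, 9

1 → match
2 → match
3 → match
4 → match
5 → match
6 → match
7 → match
8 → no match
9 → match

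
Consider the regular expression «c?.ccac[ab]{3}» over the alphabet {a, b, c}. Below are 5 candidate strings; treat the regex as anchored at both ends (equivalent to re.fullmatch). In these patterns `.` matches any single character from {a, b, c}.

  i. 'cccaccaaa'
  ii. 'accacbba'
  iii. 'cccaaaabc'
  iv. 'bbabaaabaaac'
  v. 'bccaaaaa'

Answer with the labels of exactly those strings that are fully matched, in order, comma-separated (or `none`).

ii

i. 'cccaccaaa' → no match
ii. 'accacbba' → match
iii. 'cccaaaabc' → no match
iv. 'bbabaaabaaac' → no match
v. 'bccaaaaa' → no match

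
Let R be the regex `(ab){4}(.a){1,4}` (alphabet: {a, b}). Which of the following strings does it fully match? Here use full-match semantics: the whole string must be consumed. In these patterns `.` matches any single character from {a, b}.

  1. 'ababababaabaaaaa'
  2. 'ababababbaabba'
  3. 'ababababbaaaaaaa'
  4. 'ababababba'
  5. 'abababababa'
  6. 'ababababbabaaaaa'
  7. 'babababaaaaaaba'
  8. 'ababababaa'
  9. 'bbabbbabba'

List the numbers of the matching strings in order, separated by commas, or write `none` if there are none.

1 → match
2 → no match
3 → match
4. 'ababababba' → match
5. 'abababababa' → no match
6 → match
7 → no match — must start with 'ab'
8. 'ababababaa' → match
9. 'bbabbbabba' → no match — must start with 'ab'

1, 3, 4, 6, 8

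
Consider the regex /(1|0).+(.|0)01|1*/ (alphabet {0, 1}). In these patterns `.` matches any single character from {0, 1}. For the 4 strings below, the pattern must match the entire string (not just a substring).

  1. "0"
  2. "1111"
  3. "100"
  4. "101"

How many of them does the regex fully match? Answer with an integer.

1

1. "0" → no match
2. "1111" → match
3. "100" → no match
4. "101" → no match
Total matched: 1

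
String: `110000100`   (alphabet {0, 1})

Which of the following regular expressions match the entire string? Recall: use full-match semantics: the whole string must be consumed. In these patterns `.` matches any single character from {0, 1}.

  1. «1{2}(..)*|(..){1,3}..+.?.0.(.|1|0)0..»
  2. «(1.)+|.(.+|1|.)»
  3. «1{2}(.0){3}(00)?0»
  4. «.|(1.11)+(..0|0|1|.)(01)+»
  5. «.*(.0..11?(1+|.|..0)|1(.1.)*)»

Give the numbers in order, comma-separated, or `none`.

1 → no match
2 → match
3 → match
4 → no match
5 → no match

2, 3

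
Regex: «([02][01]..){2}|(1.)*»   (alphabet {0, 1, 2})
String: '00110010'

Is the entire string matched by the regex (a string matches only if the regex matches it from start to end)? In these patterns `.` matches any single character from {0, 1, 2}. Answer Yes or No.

Yes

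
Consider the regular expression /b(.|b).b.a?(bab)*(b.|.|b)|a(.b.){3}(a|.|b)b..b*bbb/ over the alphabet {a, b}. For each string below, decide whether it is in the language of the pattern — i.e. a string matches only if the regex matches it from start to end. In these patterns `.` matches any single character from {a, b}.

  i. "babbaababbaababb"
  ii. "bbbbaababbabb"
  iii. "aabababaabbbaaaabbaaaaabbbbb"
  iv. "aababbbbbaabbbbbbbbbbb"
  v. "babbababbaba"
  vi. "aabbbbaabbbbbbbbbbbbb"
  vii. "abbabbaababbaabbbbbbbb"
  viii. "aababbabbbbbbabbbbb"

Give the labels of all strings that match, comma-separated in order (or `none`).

ii, iv, v, vi, vii, viii

i → no match
ii → match
iii → no match
iv → match
v. "babbababbaba" → match
vi → match
vii → match
viii → match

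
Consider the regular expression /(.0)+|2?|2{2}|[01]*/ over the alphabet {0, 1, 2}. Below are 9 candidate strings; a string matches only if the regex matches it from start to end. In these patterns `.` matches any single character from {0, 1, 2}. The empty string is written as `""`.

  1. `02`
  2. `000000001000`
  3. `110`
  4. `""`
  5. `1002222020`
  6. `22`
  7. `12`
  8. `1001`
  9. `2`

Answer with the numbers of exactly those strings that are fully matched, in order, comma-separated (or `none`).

1 → no match
2 → match
3 → match
4 → match
5 → no match
6 → match
7 → no match
8 → match
9 → match

2, 3, 4, 6, 8, 9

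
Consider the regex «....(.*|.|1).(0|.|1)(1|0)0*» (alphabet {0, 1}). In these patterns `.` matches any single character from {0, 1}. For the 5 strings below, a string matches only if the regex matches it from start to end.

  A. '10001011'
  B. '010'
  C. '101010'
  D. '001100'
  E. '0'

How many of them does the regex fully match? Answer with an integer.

1

A → match
B → no match
C → no match
D → no match
E → no match
Total matched: 1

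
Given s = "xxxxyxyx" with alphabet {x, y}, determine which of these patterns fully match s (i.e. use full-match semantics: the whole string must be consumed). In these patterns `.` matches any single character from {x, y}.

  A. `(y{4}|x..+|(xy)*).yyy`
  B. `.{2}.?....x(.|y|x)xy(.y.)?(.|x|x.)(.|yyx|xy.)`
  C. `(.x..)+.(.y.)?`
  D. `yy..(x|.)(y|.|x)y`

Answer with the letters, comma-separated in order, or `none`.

C

A → no match — must end with "yyy"
B → no match
C → match
D → no match — must start with "yy"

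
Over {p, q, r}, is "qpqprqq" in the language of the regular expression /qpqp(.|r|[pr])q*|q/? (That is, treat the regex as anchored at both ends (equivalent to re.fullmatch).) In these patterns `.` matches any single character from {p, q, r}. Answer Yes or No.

Yes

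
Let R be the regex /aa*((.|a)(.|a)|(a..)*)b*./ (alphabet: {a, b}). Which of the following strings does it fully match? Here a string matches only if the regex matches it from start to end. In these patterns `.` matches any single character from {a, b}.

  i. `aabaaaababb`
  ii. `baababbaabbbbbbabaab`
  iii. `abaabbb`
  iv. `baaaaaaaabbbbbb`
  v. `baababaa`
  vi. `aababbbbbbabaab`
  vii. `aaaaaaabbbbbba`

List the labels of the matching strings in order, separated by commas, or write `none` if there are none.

i → no match
ii → no match — must start with `a`
iii → no match
iv → no match — must start with `a`
v → no match — must start with `a`
vi → no match
vii → match

vii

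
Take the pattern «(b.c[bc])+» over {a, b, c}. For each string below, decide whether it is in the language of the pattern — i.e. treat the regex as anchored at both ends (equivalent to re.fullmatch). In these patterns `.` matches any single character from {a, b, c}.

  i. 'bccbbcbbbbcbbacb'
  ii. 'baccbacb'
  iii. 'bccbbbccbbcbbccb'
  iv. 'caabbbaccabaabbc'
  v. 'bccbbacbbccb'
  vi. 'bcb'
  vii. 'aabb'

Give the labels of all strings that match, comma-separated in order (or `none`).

i → no match
ii → match
iii → match
iv → no match — must start with 'b'
v → match
vi → no match
vii → no match — must start with 'b'

ii, iii, v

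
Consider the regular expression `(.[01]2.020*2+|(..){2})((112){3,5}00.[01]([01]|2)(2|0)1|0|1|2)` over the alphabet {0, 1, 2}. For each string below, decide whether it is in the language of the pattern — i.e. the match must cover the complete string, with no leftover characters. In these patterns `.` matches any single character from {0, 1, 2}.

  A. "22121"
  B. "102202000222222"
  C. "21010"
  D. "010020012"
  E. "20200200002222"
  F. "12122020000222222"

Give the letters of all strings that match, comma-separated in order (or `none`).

A → match
B → match
C → match
D → no match
E → match
F → no match

A, B, C, E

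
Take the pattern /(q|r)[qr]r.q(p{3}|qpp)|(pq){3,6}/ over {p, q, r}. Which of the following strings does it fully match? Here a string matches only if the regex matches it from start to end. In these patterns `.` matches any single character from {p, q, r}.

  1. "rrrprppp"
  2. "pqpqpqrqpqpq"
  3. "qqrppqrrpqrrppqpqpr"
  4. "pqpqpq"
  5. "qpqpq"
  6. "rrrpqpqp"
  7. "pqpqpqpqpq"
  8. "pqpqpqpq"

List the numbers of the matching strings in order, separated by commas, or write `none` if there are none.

1 → no match
2 → no match
3 → no match
4 → match
5 → no match
6 → no match
7 → match
8 → match

4, 7, 8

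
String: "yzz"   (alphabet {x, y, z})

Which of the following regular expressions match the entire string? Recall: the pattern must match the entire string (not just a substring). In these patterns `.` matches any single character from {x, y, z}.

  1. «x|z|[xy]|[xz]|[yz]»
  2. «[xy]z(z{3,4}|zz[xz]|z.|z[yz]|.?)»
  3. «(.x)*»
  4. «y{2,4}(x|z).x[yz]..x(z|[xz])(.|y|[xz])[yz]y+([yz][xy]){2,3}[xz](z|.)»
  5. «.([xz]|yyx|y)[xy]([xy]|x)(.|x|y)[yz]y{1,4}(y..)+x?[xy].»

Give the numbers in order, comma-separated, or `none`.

1 → no match
2 → match
3 → no match
4 → no match
5 → no match

2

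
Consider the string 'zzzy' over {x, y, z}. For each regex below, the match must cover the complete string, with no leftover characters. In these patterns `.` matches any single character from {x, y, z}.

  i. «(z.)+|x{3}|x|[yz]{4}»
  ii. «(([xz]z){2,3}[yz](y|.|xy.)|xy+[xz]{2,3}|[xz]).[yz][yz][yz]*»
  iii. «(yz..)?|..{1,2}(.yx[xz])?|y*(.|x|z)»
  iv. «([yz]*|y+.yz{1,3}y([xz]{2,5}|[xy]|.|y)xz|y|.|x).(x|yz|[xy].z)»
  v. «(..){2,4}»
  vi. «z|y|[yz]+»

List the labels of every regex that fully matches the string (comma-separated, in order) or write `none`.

i, ii, v, vi

i → match
ii → match
iii → no match
iv → no match
v → match
vi → match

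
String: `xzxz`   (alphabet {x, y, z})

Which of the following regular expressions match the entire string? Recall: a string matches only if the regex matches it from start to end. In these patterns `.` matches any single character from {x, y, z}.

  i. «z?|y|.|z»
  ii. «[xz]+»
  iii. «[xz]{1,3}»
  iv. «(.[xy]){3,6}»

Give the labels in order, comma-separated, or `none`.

ii

i → no match
ii → match
iii → no match
iv → no match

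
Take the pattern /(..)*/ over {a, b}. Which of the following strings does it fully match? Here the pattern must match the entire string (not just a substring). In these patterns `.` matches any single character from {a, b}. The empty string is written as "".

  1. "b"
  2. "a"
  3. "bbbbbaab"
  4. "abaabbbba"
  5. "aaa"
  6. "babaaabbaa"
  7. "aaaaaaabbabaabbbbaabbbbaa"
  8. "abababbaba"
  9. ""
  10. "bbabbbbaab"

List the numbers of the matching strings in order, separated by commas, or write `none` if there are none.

3, 6, 8, 9, 10

1 → no match
2 → no match
3 → match
4 → no match
5 → no match
6 → match
7 → no match
8 → match
9 → match
10 → match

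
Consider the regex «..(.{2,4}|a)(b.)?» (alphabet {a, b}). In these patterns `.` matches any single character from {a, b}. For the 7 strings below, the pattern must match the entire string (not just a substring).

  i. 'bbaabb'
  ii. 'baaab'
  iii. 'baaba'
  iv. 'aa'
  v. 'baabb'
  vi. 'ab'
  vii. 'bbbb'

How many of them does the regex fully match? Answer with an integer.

5

i → match
ii → match
iii → match
iv → no match
v → match
vi → no match
vii → match
Total matched: 5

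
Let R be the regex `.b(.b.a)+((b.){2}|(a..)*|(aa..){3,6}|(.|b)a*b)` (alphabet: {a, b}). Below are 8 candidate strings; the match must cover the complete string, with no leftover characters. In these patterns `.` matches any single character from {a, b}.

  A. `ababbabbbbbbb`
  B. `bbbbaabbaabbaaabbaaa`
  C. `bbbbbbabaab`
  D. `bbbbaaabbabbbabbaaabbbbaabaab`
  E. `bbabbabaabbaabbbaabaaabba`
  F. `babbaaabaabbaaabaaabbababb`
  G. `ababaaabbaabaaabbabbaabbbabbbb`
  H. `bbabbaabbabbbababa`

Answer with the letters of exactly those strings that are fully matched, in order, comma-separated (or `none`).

B, G, H

A → no match
B → match
C. `bbbbbbabaab` → no match
D → no match
E → no match
F → no match
G → match
H → match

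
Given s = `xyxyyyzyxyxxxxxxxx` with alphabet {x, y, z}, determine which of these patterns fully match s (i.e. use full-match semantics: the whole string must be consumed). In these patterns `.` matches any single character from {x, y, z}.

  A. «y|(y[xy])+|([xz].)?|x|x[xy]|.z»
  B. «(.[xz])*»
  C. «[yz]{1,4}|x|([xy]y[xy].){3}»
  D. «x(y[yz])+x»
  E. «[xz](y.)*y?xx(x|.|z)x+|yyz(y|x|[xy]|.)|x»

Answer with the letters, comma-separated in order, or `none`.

E

A → no match
B → no match
C → no match
D → no match
E → match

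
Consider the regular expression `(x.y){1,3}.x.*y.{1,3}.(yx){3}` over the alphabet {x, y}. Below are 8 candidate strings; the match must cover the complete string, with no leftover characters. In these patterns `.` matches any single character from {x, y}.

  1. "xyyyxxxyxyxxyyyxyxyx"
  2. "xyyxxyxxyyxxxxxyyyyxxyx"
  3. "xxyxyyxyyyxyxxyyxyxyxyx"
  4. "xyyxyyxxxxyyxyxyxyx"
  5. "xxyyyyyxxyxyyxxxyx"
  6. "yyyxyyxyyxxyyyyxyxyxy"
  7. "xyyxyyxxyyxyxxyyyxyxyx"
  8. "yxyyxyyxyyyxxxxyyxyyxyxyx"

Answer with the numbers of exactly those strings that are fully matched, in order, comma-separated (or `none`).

1 → match
2 → no match
3 → match
4 → match
5 → no match
6 → no match — must start with "x"
7 → match
8 → no match — must start with "x"

1, 3, 4, 7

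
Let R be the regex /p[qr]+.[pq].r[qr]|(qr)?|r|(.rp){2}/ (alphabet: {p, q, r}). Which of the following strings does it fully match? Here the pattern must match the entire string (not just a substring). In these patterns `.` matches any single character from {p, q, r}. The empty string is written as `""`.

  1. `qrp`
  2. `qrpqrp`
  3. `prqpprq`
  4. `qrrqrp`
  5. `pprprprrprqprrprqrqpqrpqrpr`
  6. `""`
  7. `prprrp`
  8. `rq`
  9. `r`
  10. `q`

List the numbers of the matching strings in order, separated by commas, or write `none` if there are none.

1 → no match
2 → match
3 → match
4 → no match
5 → no match
6 → match
7 → match
8 → no match
9 → match
10 → no match

2, 3, 6, 7, 9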